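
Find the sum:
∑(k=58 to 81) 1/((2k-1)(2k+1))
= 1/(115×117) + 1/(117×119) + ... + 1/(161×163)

Partial fractions: 1/((2k-1)(2k+1)) = (1/2)[1/(2k-1) - 1/(2k+1)]
The series telescopes:
= (1/2)[1/115 - 1/163]
= 24/18745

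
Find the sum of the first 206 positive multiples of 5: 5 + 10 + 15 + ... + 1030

Factor out 5: = 5(1 + 2 + ... + 206) = 5 × n(n+1)/2
= 5 × 206×207/2
= 5 × 21321
= 106605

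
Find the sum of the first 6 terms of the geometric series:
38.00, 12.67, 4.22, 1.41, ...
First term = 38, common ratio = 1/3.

Sₙ = a(1 - rⁿ) / (1 - r)
S_6 = 38(1 - (1/3)^6) / (1 - (1/3))
S_6 = 38(1 - (1/729)) / (2/3)
S_6 = 13832/243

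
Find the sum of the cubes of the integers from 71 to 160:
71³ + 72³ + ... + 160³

Use ∑_{k=1}^{n} k³ = [n(n+1)/2]², then subtract the first 70 terms.
∑_{k=1}^{160} k³ = [160×161/2]² = 12880² = 165894400
∑_{k=1}^{70} k³ = [70×71/2]² = 2485² = 6175225
∑_{k=71}^{160} k³ = 165894400 - 6175225 = 159719175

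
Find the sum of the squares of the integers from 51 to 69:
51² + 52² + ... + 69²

Use ∑_{k=1}^{n} k² = n(n+1)(2n+1)/6, then subtract the first 50 terms.
∑_{k=1}^{69} k² = 69×70×139/6 = 111895
∑_{k=1}^{50} k² = 50×51×101/6 = 42925
∑_{k=51}^{69} k² = 111895 - 42925 = 68970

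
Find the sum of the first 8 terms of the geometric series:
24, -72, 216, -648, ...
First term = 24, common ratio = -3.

Sₙ = a(1 - rⁿ) / (1 - r)
S_8 = 24(1 - (-3)^8) / (1 - (-3))
S_8 = 24(1 - 6561) / (4)
S_8 = -39360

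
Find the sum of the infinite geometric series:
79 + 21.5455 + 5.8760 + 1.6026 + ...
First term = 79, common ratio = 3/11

For |r| < 1, S = a / (1 - r)
S = 79 / (1 - (3/11))
S = 79 / (8/11)
S = 869/8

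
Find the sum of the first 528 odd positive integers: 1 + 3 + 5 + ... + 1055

Sum of first n odd numbers = n²
= 528²
= 278784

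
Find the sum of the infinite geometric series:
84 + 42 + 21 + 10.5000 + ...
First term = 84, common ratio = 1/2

For |r| < 1, S = a / (1 - r)
S = 84 / (1 - (1/2))
S = 84 / (1/2)
S = 168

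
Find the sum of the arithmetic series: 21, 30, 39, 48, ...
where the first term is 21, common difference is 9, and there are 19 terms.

Sₙ = n/2 × (first + last)
Last term = a + (n-1)d = 21 + (19-1)×9 = 183
S_19 = 19/2 × (21 + 183)
S_19 = 19/2 × 204 = 1938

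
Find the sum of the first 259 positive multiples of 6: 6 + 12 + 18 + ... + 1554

Factor out 6: = 6(1 + 2 + ... + 259) = 6 × n(n+1)/2
= 6 × 259×260/2
= 6 × 33670
= 202020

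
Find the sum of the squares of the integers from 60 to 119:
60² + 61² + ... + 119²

Use ∑_{k=1}^{n} k² = n(n+1)(2n+1)/6, then subtract the first 59 terms.
∑_{k=1}^{119} k² = 119×120×239/6 = 568820
∑_{k=1}^{59} k² = 59×60×119/6 = 70210
∑_{k=60}^{119} k² = 568820 - 70210 = 498610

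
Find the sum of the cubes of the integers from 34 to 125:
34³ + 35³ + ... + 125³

Use ∑_{k=1}^{n} k³ = [n(n+1)/2]², then subtract the first 33 terms.
∑_{k=1}^{125} k³ = [125×126/2]² = 7875² = 62015625
∑_{k=1}^{33} k³ = [33×34/2]² = 561² = 314721
∑_{k=34}^{125} k³ = 62015625 - 314721 = 61700904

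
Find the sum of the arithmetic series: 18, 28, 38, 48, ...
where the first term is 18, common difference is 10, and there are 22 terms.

Sₙ = n/2 × (first + last)
Last term = a + (n-1)d = 18 + (22-1)×10 = 228
S_22 = 22/2 × (18 + 228)
S_22 = 22/2 × 246 = 2706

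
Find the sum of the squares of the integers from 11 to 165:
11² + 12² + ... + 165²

Use ∑_{k=1}^{n} k² = n(n+1)(2n+1)/6, then subtract the first 10 terms.
∑_{k=1}^{165} k² = 165×166×331/6 = 1511015
∑_{k=1}^{10} k² = 10×11×21/6 = 385
∑_{k=11}^{165} k² = 1511015 - 385 = 1510630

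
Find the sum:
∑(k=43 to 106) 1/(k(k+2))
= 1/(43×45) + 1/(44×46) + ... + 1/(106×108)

Partial fractions: 1/(k(k+2)) = (1/2)[1/k - 1/(k+2)]
Telescoping leaves the first two and last two terms:
= (1/2)[1/43 + 1/44 - 1/107 - 1/108]
= 18706/1366497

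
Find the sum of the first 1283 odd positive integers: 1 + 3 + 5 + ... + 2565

Sum of first n odd numbers = n²
= 1283²
= 1646089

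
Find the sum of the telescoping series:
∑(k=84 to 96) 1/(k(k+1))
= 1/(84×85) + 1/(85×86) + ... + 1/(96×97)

Partial fractions: 1/(k(k+1)) = 1/k - 1/(k+1)
The series telescopes:
= (1/84 - 1/85) + (1/85 - 1/86) + ... + (1/96 - 1/97)
= 1/84 - 1/97
= 13/8148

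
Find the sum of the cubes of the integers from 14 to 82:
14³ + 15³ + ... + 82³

Use ∑_{k=1}^{n} k³ = [n(n+1)/2]², then subtract the first 13 terms.
∑_{k=1}^{82} k³ = [82×83/2]² = 3403² = 11580409
∑_{k=1}^{13} k³ = [13×14/2]² = 91² = 8281
∑_{k=14}^{82} k³ = 11580409 - 8281 = 11572128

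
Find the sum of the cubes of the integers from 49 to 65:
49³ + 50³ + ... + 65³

Use ∑_{k=1}^{n} k³ = [n(n+1)/2]², then subtract the first 48 terms.
∑_{k=1}^{65} k³ = [65×66/2]² = 2145² = 4601025
∑_{k=1}^{48} k³ = [48×49/2]² = 1176² = 1382976
∑_{k=49}^{65} k³ = 4601025 - 1382976 = 3218049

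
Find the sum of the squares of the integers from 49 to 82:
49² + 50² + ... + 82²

Use ∑_{k=1}^{n} k² = n(n+1)(2n+1)/6, then subtract the first 48 terms.
∑_{k=1}^{82} k² = 82×83×165/6 = 187165
∑_{k=1}^{48} k² = 48×49×97/6 = 38024
∑_{k=49}^{82} k² = 187165 - 38024 = 149141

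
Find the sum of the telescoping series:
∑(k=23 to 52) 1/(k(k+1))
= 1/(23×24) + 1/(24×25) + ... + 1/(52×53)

Partial fractions: 1/(k(k+1)) = 1/k - 1/(k+1)
The series telescopes:
= (1/23 - 1/24) + (1/24 - 1/25) + ... + (1/52 - 1/53)
= 1/23 - 1/53
= 30/1219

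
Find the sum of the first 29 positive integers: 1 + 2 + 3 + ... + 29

Formula: ∑k = n(n+1)/2
= 29×30/2
= 870/2
= 435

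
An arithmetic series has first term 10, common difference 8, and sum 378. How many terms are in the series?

Using S = n/2 × [2a + (n-1)d]
378 = n/2 × [2(10) + (n-1)(8)]
378 = n/2 × [20 + 8n - 8]
756 = n × [12 + 8n]
8n² + (12)n - 756 = 0
Discriminant: Δ = (12)² - 4(8)(-756) = 144 + 24192 = 24336
√Δ = 156
n = [-(12) + √Δ] / (2·8) = (-12 + 156) / 16 = 144 / 16 = 9
(The negative root is discarded since n must be a positive integer.)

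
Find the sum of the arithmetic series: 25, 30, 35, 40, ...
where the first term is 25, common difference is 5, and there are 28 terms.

Sₙ = n/2 × (first + last)
Last term = a + (n-1)d = 25 + (28-1)×5 = 160
S_28 = 28/2 × (25 + 160)
S_28 = 28/2 × 185 = 2590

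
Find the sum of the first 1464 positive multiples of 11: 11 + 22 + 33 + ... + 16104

Factor out 11: = 11(1 + 2 + ... + 1464) = 11 × n(n+1)/2
= 11 × 1464×1465/2
= 11 × 1072380
= 11796180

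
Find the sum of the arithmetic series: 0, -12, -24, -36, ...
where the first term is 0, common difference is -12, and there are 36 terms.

Sₙ = n/2 × (first + last)
Last term = a + (n-1)d = 0 + (36-1)×(-12) = -420
S_36 = 36/2 × (0 + (-420))
S_36 = 36/2 × (-420) = -7560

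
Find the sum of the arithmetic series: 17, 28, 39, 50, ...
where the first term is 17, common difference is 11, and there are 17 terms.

Sₙ = n/2 × (first + last)
Last term = a + (n-1)d = 17 + (17-1)×11 = 193
S_17 = 17/2 × (17 + 193)
S_17 = 17/2 × 210 = 1785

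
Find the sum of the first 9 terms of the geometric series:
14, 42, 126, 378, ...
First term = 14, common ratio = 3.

Sₙ = a(1 - rⁿ) / (1 - r)
S_9 = 14(1 - 3^9) / (1 - 3)
S_9 = 14(1 - 19683) / (-2)
S_9 = 137774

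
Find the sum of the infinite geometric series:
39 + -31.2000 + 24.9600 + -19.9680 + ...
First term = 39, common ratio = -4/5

For |r| < 1, S = a / (1 - r)
S = 39 / (1 - (-4/5))
S = 39 / (9/5)
S = 65/3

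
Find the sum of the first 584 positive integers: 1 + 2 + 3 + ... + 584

Formula: ∑k = n(n+1)/2
= 584×585/2
= 341640/2
= 170820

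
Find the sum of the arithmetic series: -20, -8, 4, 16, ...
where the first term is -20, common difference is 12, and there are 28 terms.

Sₙ = n/2 × (first + last)
Last term = a + (n-1)d = -20 + (28-1)×12 = 304
S_28 = 28/2 × (-20 + 304)
S_28 = 28/2 × 284 = 3976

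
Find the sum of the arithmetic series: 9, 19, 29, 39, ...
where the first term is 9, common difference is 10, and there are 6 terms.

Sₙ = n/2 × (first + last)
Last term = a + (n-1)d = 9 + (6-1)×10 = 59
S_6 = 6/2 × (9 + 59)
S_6 = 6/2 × 68 = 204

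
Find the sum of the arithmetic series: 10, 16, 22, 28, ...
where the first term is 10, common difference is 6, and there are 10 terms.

Sₙ = n/2 × (first + last)
Last term = a + (n-1)d = 10 + (10-1)×6 = 64
S_10 = 10/2 × (10 + 64)
S_10 = 10/2 × 74 = 370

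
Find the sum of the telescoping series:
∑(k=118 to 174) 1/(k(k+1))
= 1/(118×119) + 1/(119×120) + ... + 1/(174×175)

Partial fractions: 1/(k(k+1)) = 1/k - 1/(k+1)
The series telescopes:
= (1/118 - 1/119) + (1/119 - 1/120) + ... + (1/174 - 1/175)
= 1/118 - 1/175
= 57/20650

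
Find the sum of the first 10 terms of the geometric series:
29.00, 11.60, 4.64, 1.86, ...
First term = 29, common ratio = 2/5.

Sₙ = a(1 - rⁿ) / (1 - r)
S_10 = 29(1 - (2/5)^10) / (1 - (2/5))
S_10 = 29(1 - (1024/9765625)) / (3/5)
S_10 = 94391143/1953125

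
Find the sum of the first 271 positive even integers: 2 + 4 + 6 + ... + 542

Sum of first n even numbers = n(n+1)
= 271×272
= 73712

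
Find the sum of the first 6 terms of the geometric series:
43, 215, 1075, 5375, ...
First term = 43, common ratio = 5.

Sₙ = a(1 - rⁿ) / (1 - r)
S_6 = 43(1 - 5^6) / (1 - 5)
S_6 = 43(1 - 15625) / (-4)
S_6 = 167958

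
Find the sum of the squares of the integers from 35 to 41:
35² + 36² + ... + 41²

Use ∑_{k=1}^{n} k² = n(n+1)(2n+1)/6, then subtract the first 34 terms.
∑_{k=1}^{41} k² = 41×42×83/6 = 23821
∑_{k=1}^{34} k² = 34×35×69/6 = 13685
∑_{k=35}^{41} k² = 23821 - 13685 = 10136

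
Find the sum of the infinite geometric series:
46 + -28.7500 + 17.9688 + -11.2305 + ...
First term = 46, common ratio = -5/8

For |r| < 1, S = a / (1 - r)
S = 46 / (1 - (-5/8))
S = 46 / (13/8)
S = 368/13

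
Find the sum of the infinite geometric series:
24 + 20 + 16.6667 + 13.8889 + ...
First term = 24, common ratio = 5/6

For |r| < 1, S = a / (1 - r)
S = 24 / (1 - (5/6))
S = 24 / (1/6)
S = 144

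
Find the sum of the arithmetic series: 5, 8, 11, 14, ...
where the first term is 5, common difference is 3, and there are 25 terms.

Sₙ = n/2 × (first + last)
Last term = a + (n-1)d = 5 + (25-1)×3 = 77
S_25 = 25/2 × (5 + 77)
S_25 = 25/2 × 82 = 1025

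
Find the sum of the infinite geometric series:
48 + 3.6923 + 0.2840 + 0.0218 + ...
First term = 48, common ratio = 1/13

For |r| < 1, S = a / (1 - r)
S = 48 / (1 - (1/13))
S = 48 / (12/13)
S = 52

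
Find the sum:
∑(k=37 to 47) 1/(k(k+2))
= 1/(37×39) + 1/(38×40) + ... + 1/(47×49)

Partial fractions: 1/(k(k+2)) = (1/2)[1/k - 1/(k+2)]
Telescoping leaves the first two and last two terms:
= (1/2)[1/37 + 1/38 - 1/48 - 1/49]
= 20009/3306912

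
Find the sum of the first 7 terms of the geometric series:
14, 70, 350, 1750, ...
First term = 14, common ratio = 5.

Sₙ = a(1 - rⁿ) / (1 - r)
S_7 = 14(1 - 5^7) / (1 - 5)
S_7 = 14(1 - 78125) / (-4)
S_7 = 273434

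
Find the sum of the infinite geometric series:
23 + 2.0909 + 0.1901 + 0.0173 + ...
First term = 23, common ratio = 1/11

For |r| < 1, S = a / (1 - r)
S = 23 / (1 - (1/11))
S = 23 / (10/11)
S = 253/10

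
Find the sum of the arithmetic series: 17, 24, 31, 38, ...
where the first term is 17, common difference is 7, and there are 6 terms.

Sₙ = n/2 × (first + last)
Last term = a + (n-1)d = 17 + (6-1)×7 = 52
S_6 = 6/2 × (17 + 52)
S_6 = 6/2 × 69 = 207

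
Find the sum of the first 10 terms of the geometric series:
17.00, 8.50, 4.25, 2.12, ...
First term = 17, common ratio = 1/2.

Sₙ = a(1 - rⁿ) / (1 - r)
S_10 = 17(1 - (1/2)^10) / (1 - (1/2))
S_10 = 17(1 - (1/1024)) / (1/2)
S_10 = 17391/512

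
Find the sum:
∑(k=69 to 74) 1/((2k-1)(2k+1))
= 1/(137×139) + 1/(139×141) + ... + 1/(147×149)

Partial fractions: 1/((2k-1)(2k+1)) = (1/2)[1/(2k-1) - 1/(2k+1)]
The series telescopes:
= (1/2)[1/137 - 1/149]
= 6/20413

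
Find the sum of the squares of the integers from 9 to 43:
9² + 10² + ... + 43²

Use ∑_{k=1}^{n} k² = n(n+1)(2n+1)/6, then subtract the first 8 terms.
∑_{k=1}^{43} k² = 43×44×87/6 = 27434
∑_{k=1}^{8} k² = 8×9×17/6 = 204
∑_{k=9}^{43} k² = 27434 - 204 = 27230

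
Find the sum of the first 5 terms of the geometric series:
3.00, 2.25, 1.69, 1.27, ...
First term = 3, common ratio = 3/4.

Sₙ = a(1 - rⁿ) / (1 - r)
S_5 = 3(1 - (3/4)^5) / (1 - (3/4))
S_5 = 3(1 - (243/1024)) / (1/4)
S_5 = 2343/256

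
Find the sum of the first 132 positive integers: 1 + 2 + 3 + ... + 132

Formula: ∑k = n(n+1)/2
= 132×133/2
= 17556/2
= 8778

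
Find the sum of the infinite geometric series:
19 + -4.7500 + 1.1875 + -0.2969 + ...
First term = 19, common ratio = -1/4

For |r| < 1, S = a / (1 - r)
S = 19 / (1 - (-1/4))
S = 19 / (5/4)
S = 76/5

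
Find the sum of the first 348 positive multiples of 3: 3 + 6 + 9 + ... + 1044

Factor out 3: = 3(1 + 2 + ... + 348) = 3 × n(n+1)/2
= 3 × 348×349/2
= 3 × 60726
= 182178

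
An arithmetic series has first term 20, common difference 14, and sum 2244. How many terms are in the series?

Using S = n/2 × [2a + (n-1)d]
2244 = n/2 × [2(20) + (n-1)(14)]
2244 = n/2 × [40 + 14n - 14]
4488 = n × [26 + 14n]
14n² + (26)n - 4488 = 0
Discriminant: Δ = (26)² - 4(14)(-4488) = 676 + 251328 = 252004
√Δ = 502
n = [-(26) + √Δ] / (2·14) = (-26 + 502) / 28 = 476 / 28 = 17
(The negative root is discarded since n must be a positive integer.)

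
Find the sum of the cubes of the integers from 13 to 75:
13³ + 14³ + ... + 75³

Use ∑_{k=1}^{n} k³ = [n(n+1)/2]², then subtract the first 12 terms.
∑_{k=1}^{75} k³ = [75×76/2]² = 2850² = 8122500
∑_{k=1}^{12} k³ = [12×13/2]² = 78² = 6084
∑_{k=13}^{75} k³ = 8122500 - 6084 = 8116416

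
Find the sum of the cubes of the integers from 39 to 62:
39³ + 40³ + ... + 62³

Use ∑_{k=1}^{n} k³ = [n(n+1)/2]², then subtract the first 38 terms.
∑_{k=1}^{62} k³ = [62×63/2]² = 1953² = 3814209
∑_{k=1}^{38} k³ = [38×39/2]² = 741² = 549081
∑_{k=39}^{62} k³ = 3814209 - 549081 = 3265128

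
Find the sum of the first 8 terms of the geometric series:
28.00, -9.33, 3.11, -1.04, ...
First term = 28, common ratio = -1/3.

Sₙ = a(1 - rⁿ) / (1 - r)
S_8 = 28(1 - (-1/3)^8) / (1 - (-1/3))
S_8 = 28(1 - (1/6561)) / (4/3)
S_8 = 45920/2187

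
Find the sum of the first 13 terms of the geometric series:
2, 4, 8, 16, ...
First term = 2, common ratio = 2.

Sₙ = a(1 - rⁿ) / (1 - r)
S_13 = 2(1 - 2^13) / (1 - 2)
S_13 = 2(1 - 8192) / (-1)
S_13 = 16382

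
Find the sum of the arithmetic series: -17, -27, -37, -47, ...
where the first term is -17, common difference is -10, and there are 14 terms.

Sₙ = n/2 × (first + last)
Last term = a + (n-1)d = -17 + (14-1)×(-10) = -147
S_14 = 14/2 × (-17 + (-147))
S_14 = 14/2 × (-164) = -1148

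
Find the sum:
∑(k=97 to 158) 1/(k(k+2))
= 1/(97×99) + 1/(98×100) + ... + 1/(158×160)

Partial fractions: 1/(k(k+2)) = (1/2)[1/k - 1/(k+2)]
Telescoping leaves the first two and last two terms:
= (1/2)[1/97 + 1/98 - 1/159 - 1/160]
= 964193/241832640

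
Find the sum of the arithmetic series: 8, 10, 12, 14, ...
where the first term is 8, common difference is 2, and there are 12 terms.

Sₙ = n/2 × (first + last)
Last term = a + (n-1)d = 8 + (12-1)×2 = 30
S_12 = 12/2 × (8 + 30)
S_12 = 12/2 × 38 = 228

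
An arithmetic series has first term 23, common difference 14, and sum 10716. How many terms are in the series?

Using S = n/2 × [2a + (n-1)d]
10716 = n/2 × [2(23) + (n-1)(14)]
10716 = n/2 × [46 + 14n - 14]
21432 = n × [32 + 14n]
14n² + (32)n - 21432 = 0
Discriminant: Δ = (32)² - 4(14)(-21432) = 1024 + 1200192 = 1201216
√Δ = 1096
n = [-(32) + √Δ] / (2·14) = (-32 + 1096) / 28 = 1064 / 28 = 38
(The negative root is discarded since n must be a positive integer.)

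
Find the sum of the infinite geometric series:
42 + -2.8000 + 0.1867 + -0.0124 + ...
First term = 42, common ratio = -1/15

For |r| < 1, S = a / (1 - r)
S = 42 / (1 - (-1/15))
S = 42 / (16/15)
S = 315/8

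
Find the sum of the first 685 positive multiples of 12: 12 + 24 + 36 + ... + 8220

Factor out 12: = 12(1 + 2 + ... + 685) = 12 × n(n+1)/2
= 12 × 685×686/2
= 12 × 234955
= 2819460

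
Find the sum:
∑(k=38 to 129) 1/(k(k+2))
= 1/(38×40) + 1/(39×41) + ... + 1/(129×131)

Partial fractions: 1/(k(k+2)) = (1/2)[1/k - 1/(k+2)]
Telescoping leaves the first two and last two terms:
= (1/2)[1/38 + 1/39 - 1/130 - 1/131]
= 17779/970710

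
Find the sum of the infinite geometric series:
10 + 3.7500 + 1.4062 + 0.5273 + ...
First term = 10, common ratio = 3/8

For |r| < 1, S = a / (1 - r)
S = 10 / (1 - (3/8))
S = 10 / (5/8)
S = 16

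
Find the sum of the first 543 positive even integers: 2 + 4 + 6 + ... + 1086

Sum of first n even numbers = n(n+1)
= 543×544
= 295392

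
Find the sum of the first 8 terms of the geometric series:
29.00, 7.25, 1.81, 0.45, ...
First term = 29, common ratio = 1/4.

Sₙ = a(1 - rⁿ) / (1 - r)
S_8 = 29(1 - (1/4)^8) / (1 - (1/4))
S_8 = 29(1 - (1/65536)) / (3/4)
S_8 = 633505/16384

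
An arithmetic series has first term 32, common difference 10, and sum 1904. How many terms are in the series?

Using S = n/2 × [2a + (n-1)d]
1904 = n/2 × [2(32) + (n-1)(10)]
1904 = n/2 × [64 + 10n - 10]
3808 = n × [54 + 10n]
10n² + (54)n - 3808 = 0
Discriminant: Δ = (54)² - 4(10)(-3808) = 2916 + 152320 = 155236
√Δ = 394
n = [-(54) + √Δ] / (2·10) = (-54 + 394) / 20 = 340 / 20 = 17
(The negative root is discarded since n must be a positive integer.)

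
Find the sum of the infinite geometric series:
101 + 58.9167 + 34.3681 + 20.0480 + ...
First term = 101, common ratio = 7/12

For |r| < 1, S = a / (1 - r)
S = 101 / (1 - (7/12))
S = 101 / (5/12)
S = 1212/5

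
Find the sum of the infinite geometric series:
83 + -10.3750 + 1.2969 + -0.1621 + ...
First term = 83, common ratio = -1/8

For |r| < 1, S = a / (1 - r)
S = 83 / (1 - (-1/8))
S = 83 / (9/8)
S = 664/9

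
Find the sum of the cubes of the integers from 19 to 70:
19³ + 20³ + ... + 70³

Use ∑_{k=1}^{n} k³ = [n(n+1)/2]², then subtract the first 18 terms.
∑_{k=1}^{70} k³ = [70×71/2]² = 2485² = 6175225
∑_{k=1}^{18} k³ = [18×19/2]² = 171² = 29241
∑_{k=19}^{70} k³ = 6175225 - 29241 = 6145984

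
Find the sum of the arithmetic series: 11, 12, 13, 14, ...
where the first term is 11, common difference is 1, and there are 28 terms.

Sₙ = n/2 × (first + last)
Last term = a + (n-1)d = 11 + (28-1)×1 = 38
S_28 = 28/2 × (11 + 38)
S_28 = 28/2 × 49 = 686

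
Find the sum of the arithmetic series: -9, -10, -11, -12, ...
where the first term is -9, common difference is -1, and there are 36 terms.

Sₙ = n/2 × (first + last)
Last term = a + (n-1)d = -9 + (36-1)×(-1) = -44
S_36 = 36/2 × (-9 + (-44))
S_36 = 36/2 × (-53) = -954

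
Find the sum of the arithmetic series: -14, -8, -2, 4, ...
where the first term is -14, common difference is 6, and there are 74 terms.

Sₙ = n/2 × (first + last)
Last term = a + (n-1)d = -14 + (74-1)×6 = 424
S_74 = 74/2 × (-14 + 424)
S_74 = 74/2 × 410 = 15170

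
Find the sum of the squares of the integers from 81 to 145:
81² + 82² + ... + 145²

Use ∑_{k=1}^{n} k² = n(n+1)(2n+1)/6, then subtract the first 80 terms.
∑_{k=1}^{145} k² = 145×146×291/6 = 1026745
∑_{k=1}^{80} k² = 80×81×161/6 = 173880
∑_{k=81}^{145} k² = 1026745 - 173880 = 852865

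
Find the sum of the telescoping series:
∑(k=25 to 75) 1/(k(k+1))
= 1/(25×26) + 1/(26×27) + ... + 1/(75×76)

Partial fractions: 1/(k(k+1)) = 1/k - 1/(k+1)
The series telescopes:
= (1/25 - 1/26) + (1/26 - 1/27) + ... + (1/75 - 1/76)
= 1/25 - 1/76
= 51/1900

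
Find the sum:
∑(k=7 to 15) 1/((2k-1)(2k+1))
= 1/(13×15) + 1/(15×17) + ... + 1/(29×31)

Partial fractions: 1/((2k-1)(2k+1)) = (1/2)[1/(2k-1) - 1/(2k+1)]
The series telescopes:
= (1/2)[1/13 - 1/31]
= 9/403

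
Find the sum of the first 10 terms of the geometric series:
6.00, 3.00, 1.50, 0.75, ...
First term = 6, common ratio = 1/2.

Sₙ = a(1 - rⁿ) / (1 - r)
S_10 = 6(1 - (1/2)^10) / (1 - (1/2))
S_10 = 6(1 - (1/1024)) / (1/2)
S_10 = 3069/256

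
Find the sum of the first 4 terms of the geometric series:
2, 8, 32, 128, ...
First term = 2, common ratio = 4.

Sₙ = a(1 - rⁿ) / (1 - r)
S_4 = 2(1 - 4^4) / (1 - 4)
S_4 = 2(1 - 256) / (-3)
S_4 = 170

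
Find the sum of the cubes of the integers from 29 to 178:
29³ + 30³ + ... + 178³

Use ∑_{k=1}^{n} k³ = [n(n+1)/2]², then subtract the first 28 terms.
∑_{k=1}^{178} k³ = [178×179/2]² = 15931² = 253796761
∑_{k=1}^{28} k³ = [28×29/2]² = 406² = 164836
∑_{k=29}^{178} k³ = 253796761 - 164836 = 253631925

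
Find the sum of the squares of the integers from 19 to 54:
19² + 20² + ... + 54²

Use ∑_{k=1}^{n} k² = n(n+1)(2n+1)/6, then subtract the first 18 terms.
∑_{k=1}^{54} k² = 54×55×109/6 = 53955
∑_{k=1}^{18} k² = 18×19×37/6 = 2109
∑_{k=19}^{54} k² = 53955 - 2109 = 51846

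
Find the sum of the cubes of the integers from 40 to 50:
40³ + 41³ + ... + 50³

Use ∑_{k=1}^{n} k³ = [n(n+1)/2]², then subtract the first 39 terms.
∑_{k=1}^{50} k³ = [50×51/2]² = 1275² = 1625625
∑_{k=1}^{39} k³ = [39×40/2]² = 780² = 608400
∑_{k=40}^{50} k³ = 1625625 - 608400 = 1017225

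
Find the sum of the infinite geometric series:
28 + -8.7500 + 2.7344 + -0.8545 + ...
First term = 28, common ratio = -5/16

For |r| < 1, S = a / (1 - r)
S = 28 / (1 - (-5/16))
S = 28 / (21/16)
S = 64/3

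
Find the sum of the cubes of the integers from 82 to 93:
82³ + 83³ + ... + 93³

Use ∑_{k=1}^{n} k³ = [n(n+1)/2]², then subtract the first 81 terms.
∑_{k=1}^{93} k³ = [93×94/2]² = 4371² = 19105641
∑_{k=1}^{81} k³ = [81×82/2]² = 3321² = 11029041
∑_{k=82}^{93} k³ = 19105641 - 11029041 = 8076600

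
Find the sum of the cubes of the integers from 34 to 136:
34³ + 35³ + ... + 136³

Use ∑_{k=1}^{n} k³ = [n(n+1)/2]², then subtract the first 33 terms.
∑_{k=1}^{136} k³ = [136×137/2]² = 9316² = 86787856
∑_{k=1}^{33} k³ = [33×34/2]² = 561² = 314721
∑_{k=34}^{136} k³ = 86787856 - 314721 = 86473135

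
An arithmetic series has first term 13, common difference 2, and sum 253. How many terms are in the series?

Using S = n/2 × [2a + (n-1)d]
253 = n/2 × [2(13) + (n-1)(2)]
253 = n/2 × [26 + 2n - 2]
506 = n × [24 + 2n]
2n² + (24)n - 506 = 0
Discriminant: Δ = (24)² - 4(2)(-506) = 576 + 4048 = 4624
√Δ = 68
n = [-(24) + √Δ] / (2·2) = (-24 + 68) / 4 = 44 / 4 = 11
(The negative root is discarded since n must be a positive integer.)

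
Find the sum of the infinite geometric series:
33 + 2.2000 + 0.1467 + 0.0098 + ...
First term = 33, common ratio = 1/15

For |r| < 1, S = a / (1 - r)
S = 33 / (1 - (1/15))
S = 33 / (14/15)
S = 495/14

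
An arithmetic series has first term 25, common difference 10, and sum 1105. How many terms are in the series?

Using S = n/2 × [2a + (n-1)d]
1105 = n/2 × [2(25) + (n-1)(10)]
1105 = n/2 × [50 + 10n - 10]
2210 = n × [40 + 10n]
10n² + (40)n - 2210 = 0
Discriminant: Δ = (40)² - 4(10)(-2210) = 1600 + 88400 = 90000
√Δ = 300
n = [-(40) + √Δ] / (2·10) = (-40 + 300) / 20 = 260 / 20 = 13
(The negative root is discarded since n must be a positive integer.)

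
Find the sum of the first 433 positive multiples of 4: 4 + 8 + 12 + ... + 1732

Factor out 4: = 4(1 + 2 + ... + 433) = 4 × n(n+1)/2
= 4 × 433×434/2
= 4 × 93961
= 375844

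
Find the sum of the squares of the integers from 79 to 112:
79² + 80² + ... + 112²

Use ∑_{k=1}^{n} k² = n(n+1)(2n+1)/6, then subtract the first 78 terms.
∑_{k=1}^{112} k² = 112×113×225/6 = 474600
∑_{k=1}^{78} k² = 78×79×157/6 = 161239
∑_{k=79}^{112} k² = 474600 - 161239 = 313361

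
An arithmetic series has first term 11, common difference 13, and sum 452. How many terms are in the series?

Using S = n/2 × [2a + (n-1)d]
452 = n/2 × [2(11) + (n-1)(13)]
452 = n/2 × [22 + 13n - 13]
904 = n × [9 + 13n]
13n² + (9)n - 904 = 0
Discriminant: Δ = (9)² - 4(13)(-904) = 81 + 47008 = 47089
√Δ = 217
n = [-(9) + √Δ] / (2·13) = (-9 + 217) / 26 = 208 / 26 = 8
(The negative root is discarded since n must be a positive integer.)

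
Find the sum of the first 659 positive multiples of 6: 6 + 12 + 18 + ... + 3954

Factor out 6: = 6(1 + 2 + ... + 659) = 6 × n(n+1)/2
= 6 × 659×660/2
= 6 × 217470
= 1304820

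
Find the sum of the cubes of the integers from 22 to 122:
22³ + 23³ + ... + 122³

Use ∑_{k=1}^{n} k³ = [n(n+1)/2]², then subtract the first 21 terms.
∑_{k=1}^{122} k³ = [122×123/2]² = 7503² = 56295009
∑_{k=1}^{21} k³ = [21×22/2]² = 231² = 53361
∑_{k=22}^{122} k³ = 56295009 - 53361 = 56241648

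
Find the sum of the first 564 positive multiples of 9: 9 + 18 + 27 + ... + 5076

Factor out 9: = 9(1 + 2 + ... + 564) = 9 × n(n+1)/2
= 9 × 564×565/2
= 9 × 159330
= 1433970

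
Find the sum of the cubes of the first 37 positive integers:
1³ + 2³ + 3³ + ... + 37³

Formula: ∑k³ = [n(n+1)/2]²
= [37×38/2]²
= 703²
= 494209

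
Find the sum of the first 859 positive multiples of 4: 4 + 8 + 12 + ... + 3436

Factor out 4: = 4(1 + 2 + ... + 859) = 4 × n(n+1)/2
= 4 × 859×860/2
= 4 × 369370
= 1477480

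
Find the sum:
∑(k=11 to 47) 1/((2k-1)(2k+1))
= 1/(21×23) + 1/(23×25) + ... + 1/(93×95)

Partial fractions: 1/((2k-1)(2k+1)) = (1/2)[1/(2k-1) - 1/(2k+1)]
The series telescopes:
= (1/2)[1/21 - 1/95]
= 37/1995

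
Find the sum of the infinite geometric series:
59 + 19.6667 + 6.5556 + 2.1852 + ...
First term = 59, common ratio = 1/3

For |r| < 1, S = a / (1 - r)
S = 59 / (1 - (1/3))
S = 59 / (2/3)
S = 177/2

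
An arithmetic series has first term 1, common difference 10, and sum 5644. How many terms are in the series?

Using S = n/2 × [2a + (n-1)d]
5644 = n/2 × [2(1) + (n-1)(10)]
5644 = n/2 × [2 + 10n - 10]
11288 = n × [-8 + 10n]
10n² + (-8)n - 11288 = 0
Discriminant: Δ = (-8)² - 4(10)(-11288) = 64 + 451520 = 451584
√Δ = 672
n = [-(-8) + √Δ] / (2·10) = (8 + 672) / 20 = 680 / 20 = 34
(The negative root is discarded since n must be a positive integer.)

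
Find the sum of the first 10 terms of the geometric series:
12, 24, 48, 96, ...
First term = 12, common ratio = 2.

Sₙ = a(1 - rⁿ) / (1 - r)
S_10 = 12(1 - 2^10) / (1 - 2)
S_10 = 12(1 - 1024) / (-1)
S_10 = 12276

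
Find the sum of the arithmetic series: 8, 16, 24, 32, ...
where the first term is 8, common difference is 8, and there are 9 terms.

Sₙ = n/2 × (first + last)
Last term = a + (n-1)d = 8 + (9-1)×8 = 72
S_9 = 9/2 × (8 + 72)
S_9 = 9/2 × 80 = 360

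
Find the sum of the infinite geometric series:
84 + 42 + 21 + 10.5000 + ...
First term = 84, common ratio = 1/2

For |r| < 1, S = a / (1 - r)
S = 84 / (1 - (1/2))
S = 84 / (1/2)
S = 168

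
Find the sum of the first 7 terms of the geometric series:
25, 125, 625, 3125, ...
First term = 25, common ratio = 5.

Sₙ = a(1 - rⁿ) / (1 - r)
S_7 = 25(1 - 5^7) / (1 - 5)
S_7 = 25(1 - 78125) / (-4)
S_7 = 488275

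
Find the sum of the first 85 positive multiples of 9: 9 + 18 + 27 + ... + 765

Factor out 9: = 9(1 + 2 + ... + 85) = 9 × n(n+1)/2
= 9 × 85×86/2
= 9 × 3655
= 32895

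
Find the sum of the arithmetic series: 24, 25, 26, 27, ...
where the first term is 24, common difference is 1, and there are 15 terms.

Sₙ = n/2 × (first + last)
Last term = a + (n-1)d = 24 + (15-1)×1 = 38
S_15 = 15/2 × (24 + 38)
S_15 = 15/2 × 62 = 465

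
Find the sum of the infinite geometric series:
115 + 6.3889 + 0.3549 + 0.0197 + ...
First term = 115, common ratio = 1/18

For |r| < 1, S = a / (1 - r)
S = 115 / (1 - (1/18))
S = 115 / (17/18)
S = 2070/17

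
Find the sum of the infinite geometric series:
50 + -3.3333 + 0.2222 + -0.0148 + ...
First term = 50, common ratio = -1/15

For |r| < 1, S = a / (1 - r)
S = 50 / (1 - (-1/15))
S = 50 / (16/15)
S = 375/8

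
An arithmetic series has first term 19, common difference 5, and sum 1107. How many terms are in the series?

Using S = n/2 × [2a + (n-1)d]
1107 = n/2 × [2(19) + (n-1)(5)]
1107 = n/2 × [38 + 5n - 5]
2214 = n × [33 + 5n]
5n² + (33)n - 2214 = 0
Discriminant: Δ = (33)² - 4(5)(-2214) = 1089 + 44280 = 45369
√Δ = 213
n = [-(33) + √Δ] / (2·5) = (-33 + 213) / 10 = 180 / 10 = 18
(The negative root is discarded since n must be a positive integer.)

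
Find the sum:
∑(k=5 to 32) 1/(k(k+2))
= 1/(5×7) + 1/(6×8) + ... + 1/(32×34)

Partial fractions: 1/(k(k+2)) = (1/2)[1/k - 1/(k+2)]
Telescoping leaves the first two and last two terms:
= (1/2)[1/5 + 1/6 - 1/33 - 1/34]
= 287/1870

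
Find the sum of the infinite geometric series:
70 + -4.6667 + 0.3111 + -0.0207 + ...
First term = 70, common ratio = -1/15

For |r| < 1, S = a / (1 - r)
S = 70 / (1 - (-1/15))
S = 70 / (16/15)
S = 525/8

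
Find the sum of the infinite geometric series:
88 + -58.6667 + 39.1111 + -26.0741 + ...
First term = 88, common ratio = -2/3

For |r| < 1, S = a / (1 - r)
S = 88 / (1 - (-2/3))
S = 88 / (5/3)
S = 264/5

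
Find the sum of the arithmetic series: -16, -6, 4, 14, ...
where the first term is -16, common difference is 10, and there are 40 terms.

Sₙ = n/2 × (first + last)
Last term = a + (n-1)d = -16 + (40-1)×10 = 374
S_40 = 40/2 × (-16 + 374)
S_40 = 40/2 × 358 = 7160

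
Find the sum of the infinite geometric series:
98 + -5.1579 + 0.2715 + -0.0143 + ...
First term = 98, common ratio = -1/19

For |r| < 1, S = a / (1 - r)
S = 98 / (1 - (-1/19))
S = 98 / (20/19)
S = 931/10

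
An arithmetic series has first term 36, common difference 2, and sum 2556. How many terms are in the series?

Using S = n/2 × [2a + (n-1)d]
2556 = n/2 × [2(36) + (n-1)(2)]
2556 = n/2 × [72 + 2n - 2]
5112 = n × [70 + 2n]
2n² + (70)n - 5112 = 0
Discriminant: Δ = (70)² - 4(2)(-5112) = 4900 + 40896 = 45796
√Δ = 214
n = [-(70) + √Δ] / (2·2) = (-70 + 214) / 4 = 144 / 4 = 36
(The negative root is discarded since n must be a positive integer.)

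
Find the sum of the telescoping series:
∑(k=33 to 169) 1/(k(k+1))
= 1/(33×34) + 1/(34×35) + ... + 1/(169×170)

Partial fractions: 1/(k(k+1)) = 1/k - 1/(k+1)
The series telescopes:
= (1/33 - 1/34) + (1/34 - 1/35) + ... + (1/169 - 1/170)
= 1/33 - 1/170
= 137/5610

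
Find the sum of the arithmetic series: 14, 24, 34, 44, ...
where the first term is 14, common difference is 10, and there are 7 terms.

Sₙ = n/2 × (first + last)
Last term = a + (n-1)d = 14 + (7-1)×10 = 74
S_7 = 7/2 × (14 + 74)
S_7 = 7/2 × 88 = 308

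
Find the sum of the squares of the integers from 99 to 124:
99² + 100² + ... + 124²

Use ∑_{k=1}^{n} k² = n(n+1)(2n+1)/6, then subtract the first 98 terms.
∑_{k=1}^{124} k² = 124×125×249/6 = 643250
∑_{k=1}^{98} k² = 98×99×197/6 = 318549
∑_{k=99}^{124} k² = 643250 - 318549 = 324701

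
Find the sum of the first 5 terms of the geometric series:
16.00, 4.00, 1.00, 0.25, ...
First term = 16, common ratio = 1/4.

Sₙ = a(1 - rⁿ) / (1 - r)
S_5 = 16(1 - (1/4)^5) / (1 - (1/4))
S_5 = 16(1 - (1/1024)) / (3/4)
S_5 = 341/16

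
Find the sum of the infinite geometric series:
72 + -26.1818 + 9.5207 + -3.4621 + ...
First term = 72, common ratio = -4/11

For |r| < 1, S = a / (1 - r)
S = 72 / (1 - (-4/11))
S = 72 / (15/11)
S = 264/5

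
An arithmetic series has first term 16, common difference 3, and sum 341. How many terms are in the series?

Using S = n/2 × [2a + (n-1)d]
341 = n/2 × [2(16) + (n-1)(3)]
341 = n/2 × [32 + 3n - 3]
682 = n × [29 + 3n]
3n² + (29)n - 682 = 0
Discriminant: Δ = (29)² - 4(3)(-682) = 841 + 8184 = 9025
√Δ = 95
n = [-(29) + √Δ] / (2·3) = (-29 + 95) / 6 = 66 / 6 = 11
(The negative root is discarded since n must be a positive integer.)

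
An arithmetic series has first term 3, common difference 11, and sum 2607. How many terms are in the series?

Using S = n/2 × [2a + (n-1)d]
2607 = n/2 × [2(3) + (n-1)(11)]
2607 = n/2 × [6 + 11n - 11]
5214 = n × [-5 + 11n]
11n² + (-5)n - 5214 = 0
Discriminant: Δ = (-5)² - 4(11)(-5214) = 25 + 229416 = 229441
√Δ = 479
n = [-(-5) + √Δ] / (2·11) = (5 + 479) / 22 = 484 / 22 = 22
(The negative root is discarded since n must be a positive integer.)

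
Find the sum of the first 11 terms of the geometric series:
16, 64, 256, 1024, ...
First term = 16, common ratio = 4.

Sₙ = a(1 - rⁿ) / (1 - r)
S_11 = 16(1 - 4^11) / (1 - 4)
S_11 = 16(1 - 4194304) / (-3)
S_11 = 22369616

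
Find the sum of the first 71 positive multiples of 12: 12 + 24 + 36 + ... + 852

Factor out 12: = 12(1 + 2 + ... + 71) = 12 × n(n+1)/2
= 12 × 71×72/2
= 12 × 2556
= 30672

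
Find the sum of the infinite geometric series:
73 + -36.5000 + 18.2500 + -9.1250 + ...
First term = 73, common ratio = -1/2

For |r| < 1, S = a / (1 - r)
S = 73 / (1 - (-1/2))
S = 73 / (3/2)
S = 146/3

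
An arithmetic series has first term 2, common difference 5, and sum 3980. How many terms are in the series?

Using S = n/2 × [2a + (n-1)d]
3980 = n/2 × [2(2) + (n-1)(5)]
3980 = n/2 × [4 + 5n - 5]
7960 = n × [-1 + 5n]
5n² + (-1)n - 7960 = 0
Discriminant: Δ = (-1)² - 4(5)(-7960) = 1 + 159200 = 159201
√Δ = 399
n = [-(-1) + √Δ] / (2·5) = (1 + 399) / 10 = 400 / 10 = 40
(The negative root is discarded since n must be a positive integer.)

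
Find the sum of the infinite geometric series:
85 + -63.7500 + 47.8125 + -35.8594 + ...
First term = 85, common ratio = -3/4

For |r| < 1, S = a / (1 - r)
S = 85 / (1 - (-3/4))
S = 85 / (7/4)
S = 340/7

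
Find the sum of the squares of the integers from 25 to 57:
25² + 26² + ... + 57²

Use ∑_{k=1}^{n} k² = n(n+1)(2n+1)/6, then subtract the first 24 terms.
∑_{k=1}^{57} k² = 57×58×115/6 = 63365
∑_{k=1}^{24} k² = 24×25×49/6 = 4900
∑_{k=25}^{57} k² = 63365 - 4900 = 58465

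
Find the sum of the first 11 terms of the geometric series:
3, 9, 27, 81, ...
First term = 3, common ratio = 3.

Sₙ = a(1 - rⁿ) / (1 - r)
S_11 = 3(1 - 3^11) / (1 - 3)
S_11 = 3(1 - 177147) / (-2)
S_11 = 265719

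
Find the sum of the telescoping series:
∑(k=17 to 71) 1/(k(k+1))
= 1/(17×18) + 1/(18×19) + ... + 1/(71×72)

Partial fractions: 1/(k(k+1)) = 1/k - 1/(k+1)
The series telescopes:
= (1/17 - 1/18) + (1/18 - 1/19) + ... + (1/71 - 1/72)
= 1/17 - 1/72
= 55/1224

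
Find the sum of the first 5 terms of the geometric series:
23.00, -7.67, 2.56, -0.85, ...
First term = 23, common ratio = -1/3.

Sₙ = a(1 - rⁿ) / (1 - r)
S_5 = 23(1 - (-1/3)^5) / (1 - (-1/3))
S_5 = 23(1 - (-1/243)) / (4/3)
S_5 = 1403/81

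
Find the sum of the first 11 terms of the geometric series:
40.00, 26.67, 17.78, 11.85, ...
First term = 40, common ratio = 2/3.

Sₙ = a(1 - rⁿ) / (1 - r)
S_11 = 40(1 - (2/3)^11) / (1 - (2/3))
S_11 = 40(1 - (2048/177147)) / (1/3)
S_11 = 7003960/59049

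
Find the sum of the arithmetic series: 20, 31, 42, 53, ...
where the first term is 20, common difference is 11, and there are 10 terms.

Sₙ = n/2 × (first + last)
Last term = a + (n-1)d = 20 + (10-1)×11 = 119
S_10 = 10/2 × (20 + 119)
S_10 = 10/2 × 139 = 695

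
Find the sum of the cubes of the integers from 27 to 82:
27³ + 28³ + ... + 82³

Use ∑_{k=1}^{n} k³ = [n(n+1)/2]², then subtract the first 26 terms.
∑_{k=1}^{82} k³ = [82×83/2]² = 3403² = 11580409
∑_{k=1}^{26} k³ = [26×27/2]² = 351² = 123201
∑_{k=27}^{82} k³ = 11580409 - 123201 = 11457208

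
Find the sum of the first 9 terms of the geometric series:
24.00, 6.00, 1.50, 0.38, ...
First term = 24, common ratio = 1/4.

Sₙ = a(1 - rⁿ) / (1 - r)
S_9 = 24(1 - (1/4)^9) / (1 - (1/4))
S_9 = 24(1 - (1/262144)) / (3/4)
S_9 = 262143/8192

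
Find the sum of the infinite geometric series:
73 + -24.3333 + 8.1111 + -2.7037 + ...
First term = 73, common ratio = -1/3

For |r| < 1, S = a / (1 - r)
S = 73 / (1 - (-1/3))
S = 73 / (4/3)
S = 219/4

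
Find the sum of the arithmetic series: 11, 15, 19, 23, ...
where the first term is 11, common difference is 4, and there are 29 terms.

Sₙ = n/2 × (first + last)
Last term = a + (n-1)d = 11 + (29-1)×4 = 123
S_29 = 29/2 × (11 + 123)
S_29 = 29/2 × 134 = 1943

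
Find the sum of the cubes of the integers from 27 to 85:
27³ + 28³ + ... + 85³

Use ∑_{k=1}^{n} k³ = [n(n+1)/2]², then subtract the first 26 terms.
∑_{k=1}^{85} k³ = [85×86/2]² = 3655² = 13359025
∑_{k=1}^{26} k³ = [26×27/2]² = 351² = 123201
∑_{k=27}^{85} k³ = 13359025 - 123201 = 13235824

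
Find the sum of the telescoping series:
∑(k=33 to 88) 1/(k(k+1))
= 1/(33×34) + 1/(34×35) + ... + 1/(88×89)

Partial fractions: 1/(k(k+1)) = 1/k - 1/(k+1)
The series telescopes:
= (1/33 - 1/34) + (1/34 - 1/35) + ... + (1/88 - 1/89)
= 1/33 - 1/89
= 56/2937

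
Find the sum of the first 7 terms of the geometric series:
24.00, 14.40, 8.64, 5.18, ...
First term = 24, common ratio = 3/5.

Sₙ = a(1 - rⁿ) / (1 - r)
S_7 = 24(1 - (3/5)^7) / (1 - (3/5))
S_7 = 24(1 - (2187/78125)) / (2/5)
S_7 = 911256/15625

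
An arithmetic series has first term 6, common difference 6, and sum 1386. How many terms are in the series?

Using S = n/2 × [2a + (n-1)d]
1386 = n/2 × [2(6) + (n-1)(6)]
1386 = n/2 × [12 + 6n - 6]
2772 = n × [6 + 6n]
6n² + (6)n - 2772 = 0
Discriminant: Δ = (6)² - 4(6)(-2772) = 36 + 66528 = 66564
√Δ = 258
n = [-(6) + √Δ] / (2·6) = (-6 + 258) / 12 = 252 / 12 = 21
(The negative root is discarded since n must be a positive integer.)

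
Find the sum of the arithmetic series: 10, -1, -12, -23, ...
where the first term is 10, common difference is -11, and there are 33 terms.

Sₙ = n/2 × (first + last)
Last term = a + (n-1)d = 10 + (33-1)×(-11) = -342
S_33 = 33/2 × (10 + (-342))
S_33 = 33/2 × (-332) = -5478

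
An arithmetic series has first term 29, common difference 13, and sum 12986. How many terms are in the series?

Using S = n/2 × [2a + (n-1)d]
12986 = n/2 × [2(29) + (n-1)(13)]
12986 = n/2 × [58 + 13n - 13]
25972 = n × [45 + 13n]
13n² + (45)n - 25972 = 0
Discriminant: Δ = (45)² - 4(13)(-25972) = 2025 + 1350544 = 1352569
√Δ = 1163
n = [-(45) + √Δ] / (2·13) = (-45 + 1163) / 26 = 1118 / 26 = 43
(The negative root is discarded since n must be a positive integer.)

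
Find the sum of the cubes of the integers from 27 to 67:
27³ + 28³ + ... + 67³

Use ∑_{k=1}^{n} k³ = [n(n+1)/2]², then subtract the first 26 terms.
∑_{k=1}^{67} k³ = [67×68/2]² = 2278² = 5189284
∑_{k=1}^{26} k³ = [26×27/2]² = 351² = 123201
∑_{k=27}^{67} k³ = 5189284 - 123201 = 5066083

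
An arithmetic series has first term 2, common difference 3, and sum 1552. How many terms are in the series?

Using S = n/2 × [2a + (n-1)d]
1552 = n/2 × [2(2) + (n-1)(3)]
1552 = n/2 × [4 + 3n - 3]
3104 = n × [1 + 3n]
3n² + (1)n - 3104 = 0
Discriminant: Δ = (1)² - 4(3)(-3104) = 1 + 37248 = 37249
√Δ = 193
n = [-(1) + √Δ] / (2·3) = (-1 + 193) / 6 = 192 / 6 = 32
(The negative root is discarded since n must be a positive integer.)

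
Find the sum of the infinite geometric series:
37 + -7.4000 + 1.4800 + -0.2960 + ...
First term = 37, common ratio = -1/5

For |r| < 1, S = a / (1 - r)
S = 37 / (1 - (-1/5))
S = 37 / (6/5)
S = 185/6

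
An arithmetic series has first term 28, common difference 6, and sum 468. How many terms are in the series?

Using S = n/2 × [2a + (n-1)d]
468 = n/2 × [2(28) + (n-1)(6)]
468 = n/2 × [56 + 6n - 6]
936 = n × [50 + 6n]
6n² + (50)n - 936 = 0
Discriminant: Δ = (50)² - 4(6)(-936) = 2500 + 22464 = 24964
√Δ = 158
n = [-(50) + √Δ] / (2·6) = (-50 + 158) / 12 = 108 / 12 = 9
(The negative root is discarded since n must be a positive integer.)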